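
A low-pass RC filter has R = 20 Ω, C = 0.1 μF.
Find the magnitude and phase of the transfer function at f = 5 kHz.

Step 1 — Angular frequency: ω = 2π·5000 = 3.142e+04 rad/s.
Step 2 — Transfer function: H(jω) = 1/(1 + jωRC).
Step 3 — Denominator: 1 + jωRC = 1 + j·3.142e+04·20·1e-07 = 1 + j0.06283.
Step 4 — H = 0.9961 - j0.06258.
Step 5 — Magnitude: |H| = 0.998 (-0.0 dB); phase: φ = -3.6°.

|H| = 0.998 (-0.0 dB), φ = -3.6°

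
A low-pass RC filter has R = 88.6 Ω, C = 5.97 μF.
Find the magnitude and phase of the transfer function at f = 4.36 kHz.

Step 1 — Angular frequency: ω = 2π·4360 = 2.739e+04 rad/s.
Step 2 — Transfer function: H(jω) = 1/(1 + jωRC).
Step 3 — Denominator: 1 + jωRC = 1 + j·2.739e+04·88.6·5.97e-06 = 1 + j14.49.
Step 4 — H = 0.00474 - j0.06869.
Step 5 — Magnitude: |H| = 0.06885 (-23.2 dB); phase: φ = -86.1°.

|H| = 0.06885 (-23.2 dB), φ = -86.1°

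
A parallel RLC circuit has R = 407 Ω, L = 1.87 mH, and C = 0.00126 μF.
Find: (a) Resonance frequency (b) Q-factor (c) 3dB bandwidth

Step 1 — Resonance: ω₀ = 1/√(LC) = 1/√(0.00187·1.26e-09) = 6.515e+05 rad/s.
Step 2 — f₀ = ω₀/(2π) = 1.037e+05 Hz.
Step 3 — Parallel Q: Q = R/(ω₀L) = 407/(6.515e+05·0.00187) = 0.3341.
Step 4 — Bandwidth: Δω = ω₀/Q = 1.95e+06 rad/s; BW = Δω/(2π) = 3.104e+05 Hz.

(a) f₀ = 1.037e+05 Hz  (b) Q = 0.3341  (c) BW = 3.104e+05 Hz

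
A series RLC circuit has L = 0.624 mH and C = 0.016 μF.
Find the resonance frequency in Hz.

Step 1 — Resonance condition Im(Z)=0 gives ω₀ = 1/√(LC).
Step 2 — ω₀ = 1/√(0.000624·1.6e-08) = 3.165e+05 rad/s.
Step 3 — f₀ = ω₀/(2π) = 5.037e+04 Hz.

f₀ = 5.037e+04 Hz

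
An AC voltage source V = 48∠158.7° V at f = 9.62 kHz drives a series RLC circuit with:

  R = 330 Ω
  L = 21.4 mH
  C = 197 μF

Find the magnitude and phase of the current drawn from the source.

Step 1 — Angular frequency: ω = 2π·f = 2π·9620 = 6.044e+04 rad/s.
Step 2 — Component impedances:
  R: Z = R = 330 Ω
  L: Z = jωL = j·6.044e+04·0.0214 = 0 + j1294 Ω
  C: Z = 1/(jωC) = -j/(ω·C) = 0 - j0.08398 Ω
Step 3 — Series combination: Z_total = R + L + C = 330 + j1293 Ω = 1335∠75.7° Ω.
Step 4 — Source phasor: V = 48∠158.7° V = -44.72 + j17.44 V.
Step 5 — Ohm's law: I = V / Z_total = (-44.72 + j17.44) / (330 + j1293) = 0.004374 + j0.03569 A.
Step 6 — Convert to polar: |I| = 0.03596 A, ∠I = 83.0°.

I = 0.03596∠83.0° A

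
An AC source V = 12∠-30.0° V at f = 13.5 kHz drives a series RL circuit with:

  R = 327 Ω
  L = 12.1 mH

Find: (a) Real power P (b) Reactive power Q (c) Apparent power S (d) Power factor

Step 1 — Angular frequency: ω = 2π·f = 2π·1.35e+04 = 8.482e+04 rad/s.
Step 2 — Component impedances:
  R: Z = R = 327 Ω
  L: Z = jωL = j·8.482e+04·0.0121 = 0 + j1026 Ω
Step 3 — Series combination: Z_total = R + L = 327 + j1026 Ω = 1077∠72.3° Ω.
Step 4 — Source phasor: V = 12∠-30.0° V = 10.39 - j6 V.
Step 5 — Current: I = V / Z = -0.002378 - j0.01088 A = 0.01114∠-102.3° A.
Step 6 — Complex power: S = V·I* = 0.04058 + j0.1274 VA.
Step 7 — Real power: P = Re(S) = 0.04058 W.
Step 8 — Reactive power: Q = Im(S) = 0.1274 VAR.
Step 9 — Apparent power: |S| = 0.1337 VA.
Step 10 — Power factor: PF = P/|S| = 0.3036 (lagging).

(a) P = 0.04058 W  (b) Q = 0.1274 VAR  (c) S = 0.1337 VA  (d) PF = 0.3036 (lagging)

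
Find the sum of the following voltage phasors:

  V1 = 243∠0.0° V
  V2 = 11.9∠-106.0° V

Step 1 — Convert each phasor to rectangular form:
  V1 = 243·(cos(0.0°) + j·sin(0.0°)) = 243 V
  V2 = 11.9·(cos(-106.0°) + j·sin(-106.0°)) = -3.28 - j11.44 V
Step 2 — Sum components: V_total = 239.7 - j11.44 V.
Step 3 — Convert to polar: |V_total| = 240 V, ∠V_total = -2.7°.

V_total = 240∠-2.7° V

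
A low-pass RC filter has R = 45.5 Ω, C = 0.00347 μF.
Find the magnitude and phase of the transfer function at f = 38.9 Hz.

Step 1 — Angular frequency: ω = 2π·38.9 = 244.4 rad/s.
Step 2 — Transfer function: H(jω) = 1/(1 + jωRC).
Step 3 — Denominator: 1 + jωRC = 1 + j·244.4·45.5·3.47e-09 = 1 + j3.859e-05.
Step 4 — H = 1 - j3.859e-05.
Step 5 — Magnitude: |H| = 1 (-0.0 dB); phase: φ = -0.0°.

|H| = 1 (-0.0 dB), φ = -0.0°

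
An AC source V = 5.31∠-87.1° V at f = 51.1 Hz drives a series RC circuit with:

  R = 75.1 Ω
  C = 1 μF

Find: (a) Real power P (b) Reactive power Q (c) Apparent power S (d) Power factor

Step 1 — Angular frequency: ω = 2π·f = 2π·51.1 = 321.1 rad/s.
Step 2 — Component impedances:
  R: Z = R = 75.1 Ω
  C: Z = 1/(jωC) = -j/(ω·C) = 0 - j3115 Ω
Step 3 — Series combination: Z_total = R + C = 75.1 - j3115 Ω = 3115∠-88.6° Ω.
Step 4 — Source phasor: V = 5.31∠-87.1° V = 0.2686 - j5.303 V.
Step 5 — Current: I = V / Z = 0.001704 + j4.517e-05 A = 0.001704∠1.5° A.
Step 6 — Complex power: S = V·I* = 0.0002182 - j0.009048 VA.
Step 7 — Real power: P = Re(S) = 0.0002182 W.
Step 8 — Reactive power: Q = Im(S) = -0.009048 VAR.
Step 9 — Apparent power: |S| = 0.00905 VA.
Step 10 — Power factor: PF = P/|S| = 0.02411 (leading).

(a) P = 0.0002182 W  (b) Q = -0.009048 VAR  (c) S = 0.00905 VA  (d) PF = 0.02411 (leading)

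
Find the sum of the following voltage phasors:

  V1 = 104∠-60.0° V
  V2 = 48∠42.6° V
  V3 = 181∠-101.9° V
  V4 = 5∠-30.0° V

Step 1 — Convert each phasor to rectangular form:
  V1 = 104·(cos(-60.0°) + j·sin(-60.0°)) = 52 - j90.07 V
  V2 = 48·(cos(42.6°) + j·sin(42.6°)) = 35.33 + j32.49 V
  V3 = 181·(cos(-101.9°) + j·sin(-101.9°)) = -37.32 - j177.1 V
  V4 = 5·(cos(-30.0°) + j·sin(-30.0°)) = 4.33 - j2.5 V
Step 2 — Sum components: V_total = 54.34 - j237.2 V.
Step 3 — Convert to polar: |V_total| = 243.3 V, ∠V_total = -77.1°.

V_total = 243.3∠-77.1° V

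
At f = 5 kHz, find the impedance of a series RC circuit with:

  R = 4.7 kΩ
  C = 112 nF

Step 1 — Angular frequency: ω = 2π·f = 2π·5000 = 3.142e+04 rad/s.
Step 2 — Component impedances:
  R: Z = R = 4700 Ω
  C: Z = 1/(jωC) = -j/(ω·C) = 0 - j284.2 Ω
Step 3 — Series combination: Z_total = R + C = 4700 - j284.2 Ω = 4709∠-3.5° Ω.

Z = 4700 - j284.2 Ω = 4709∠-3.5° Ω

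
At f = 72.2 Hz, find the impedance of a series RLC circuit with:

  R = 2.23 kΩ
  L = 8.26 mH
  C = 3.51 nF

Step 1 — Angular frequency: ω = 2π·f = 2π·72.2 = 453.6 rad/s.
Step 2 — Component impedances:
  R: Z = R = 2230 Ω
  L: Z = jωL = j·453.6·0.00826 = 0 + j3.747 Ω
  C: Z = 1/(jωC) = -j/(ω·C) = 0 - j6.28e+05 Ω
Step 3 — Series combination: Z_total = R + L + C = 2230 - j6.28e+05 Ω = 6.28e+05∠-89.8° Ω.

Z = 2230 - j6.28e+05 Ω = 6.28e+05∠-89.8° Ω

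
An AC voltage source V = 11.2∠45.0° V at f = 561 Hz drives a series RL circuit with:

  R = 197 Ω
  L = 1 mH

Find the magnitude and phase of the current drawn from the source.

Step 1 — Angular frequency: ω = 2π·f = 2π·561 = 3525 rad/s.
Step 2 — Component impedances:
  R: Z = R = 197 Ω
  L: Z = jωL = j·3525·0.001 = 0 + j3.525 Ω
Step 3 — Series combination: Z_total = R + L = 197 + j3.525 Ω = 197∠1.0° Ω.
Step 4 — Source phasor: V = 11.2∠45.0° V = 7.92 + j7.92 V.
Step 5 — Ohm's law: I = V / Z_total = (7.92 + j7.92) / (197 + j3.525) = 0.04091 + j0.03947 A.
Step 6 — Convert to polar: |I| = 0.05684 A, ∠I = 44.0°.

I = 0.05684∠44.0° A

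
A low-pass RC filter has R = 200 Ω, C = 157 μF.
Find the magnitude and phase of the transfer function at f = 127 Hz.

Step 1 — Angular frequency: ω = 2π·127 = 798 rad/s.
Step 2 — Transfer function: H(jω) = 1/(1 + jωRC).
Step 3 — Denominator: 1 + jωRC = 1 + j·798·200·0.000157 = 1 + j25.06.
Step 4 — H = 0.00159 - j0.03985.
Step 5 — Magnitude: |H| = 0.03988 (-28.0 dB); phase: φ = -87.7°.

|H| = 0.03988 (-28.0 dB), φ = -87.7°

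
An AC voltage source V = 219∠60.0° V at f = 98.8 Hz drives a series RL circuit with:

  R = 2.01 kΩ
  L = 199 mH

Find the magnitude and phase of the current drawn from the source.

Step 1 — Angular frequency: ω = 2π·f = 2π·98.8 = 620.8 rad/s.
Step 2 — Component impedances:
  R: Z = R = 2010 Ω
  L: Z = jωL = j·620.8·0.199 = 0 + j123.5 Ω
Step 3 — Series combination: Z_total = R + L = 2010 + j123.5 Ω = 2014∠3.5° Ω.
Step 4 — Source phasor: V = 219∠60.0° V = 109.5 + j189.7 V.
Step 5 — Ohm's law: I = V / Z_total = (109.5 + j189.7) / (2010 + j123.5) = 0.06005 + j0.09067 A.
Step 6 — Convert to polar: |I| = 0.1088 A, ∠I = 56.5°.

I = 0.1088∠56.5° A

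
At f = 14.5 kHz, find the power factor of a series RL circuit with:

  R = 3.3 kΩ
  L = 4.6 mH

Step 1 — Angular frequency: ω = 2π·f = 2π·1.45e+04 = 9.111e+04 rad/s.
Step 2 — Component impedances:
  R: Z = R = 3300 Ω
  L: Z = jωL = j·9.111e+04·0.0046 = 0 + j419.1 Ω
Step 3 — Series combination: Z_total = R + L = 3300 + j419.1 Ω = 3327∠7.2° Ω.
Step 4 — Power factor: PF = cos(φ) = Re(Z)/|Z| = 3300/3326.5 = 0.992.
Step 5 — Type: Im(Z) = 419.1 ⇒ lagging (phase φ = 7.2°).

PF = 0.992 (lagging, φ = 7.2°)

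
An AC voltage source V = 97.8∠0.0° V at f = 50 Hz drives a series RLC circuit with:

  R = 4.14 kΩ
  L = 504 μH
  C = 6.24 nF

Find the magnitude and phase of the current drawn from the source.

Step 1 — Angular frequency: ω = 2π·f = 2π·50 = 314.2 rad/s.
Step 2 — Component impedances:
  R: Z = R = 4140 Ω
  L: Z = jωL = j·314.2·0.000504 = 0 + j0.1583 Ω
  C: Z = 1/(jωC) = -j/(ω·C) = 0 - j5.101e+05 Ω
Step 3 — Series combination: Z_total = R + L + C = 4140 - j5.101e+05 Ω = 5.101e+05∠-89.5° Ω.
Step 4 — Source phasor: V = 97.8∠0.0° V = 97.8 V.
Step 5 — Ohm's law: I = V / Z_total = (97.8) / (4140 - j5.101e+05) = 1.556e-06 + j0.0001917 A.
Step 6 — Convert to polar: |I| = 0.0001917 A, ∠I = 89.5°.

I = 0.0001917∠89.5° A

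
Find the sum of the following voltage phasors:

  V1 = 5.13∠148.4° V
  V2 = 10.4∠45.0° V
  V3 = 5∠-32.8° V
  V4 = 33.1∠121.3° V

Step 1 — Convert each phasor to rectangular form:
  V1 = 5.13·(cos(148.4°) + j·sin(148.4°)) = -4.369 + j2.688 V
  V2 = 10.4·(cos(45.0°) + j·sin(45.0°)) = 7.354 + j7.354 V
  V3 = 5·(cos(-32.8°) + j·sin(-32.8°)) = 4.203 - j2.709 V
  V4 = 33.1·(cos(121.3°) + j·sin(121.3°)) = -17.2 + j28.28 V
Step 2 — Sum components: V_total = -10.01 + j35.62 V.
Step 3 — Convert to polar: |V_total| = 37 V, ∠V_total = 105.7°.

V_total = 37∠105.7° V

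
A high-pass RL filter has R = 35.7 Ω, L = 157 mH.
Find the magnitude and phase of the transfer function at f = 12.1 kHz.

Step 1 — Angular frequency: ω = 2π·1.21e+04 = 7.603e+04 rad/s.
Step 2 — Transfer function: H(jω) = jωL/(R + jωL).
Step 3 — Numerator jωL = j·1.194e+04; denominator R + jωL = 35.7 + j1.194e+04.
Step 4 — H = 1 + j0.002991.
Step 5 — Magnitude: |H| = 1 (-0.0 dB); phase: φ = 0.2°.

|H| = 1 (-0.0 dB), φ = 0.2°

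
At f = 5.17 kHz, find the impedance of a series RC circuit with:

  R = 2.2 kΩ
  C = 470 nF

Step 1 — Angular frequency: ω = 2π·f = 2π·5170 = 3.248e+04 rad/s.
Step 2 — Component impedances:
  R: Z = R = 2200 Ω
  C: Z = 1/(jωC) = -j/(ω·C) = 0 - j65.5 Ω
Step 3 — Series combination: Z_total = R + C = 2200 - j65.5 Ω = 2201∠-1.7° Ω.

Z = 2200 - j65.5 Ω = 2201∠-1.7° Ω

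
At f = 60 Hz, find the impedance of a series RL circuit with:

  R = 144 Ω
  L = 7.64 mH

Step 1 — Angular frequency: ω = 2π·f = 2π·60 = 377 rad/s.
Step 2 — Component impedances:
  R: Z = R = 144 Ω
  L: Z = jωL = j·377·0.00764 = 0 + j2.88 Ω
Step 3 — Series combination: Z_total = R + L = 144 + j2.88 Ω = 144∠1.1° Ω.

Z = 144 + j2.88 Ω = 144∠1.1° Ω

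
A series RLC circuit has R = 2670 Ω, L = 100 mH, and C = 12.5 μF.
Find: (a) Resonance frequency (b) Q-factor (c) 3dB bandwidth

Step 1 — Resonance: ω₀ = 1/√(LC) = 1/√(0.1·1.25e-05) = 894.4 rad/s.
Step 2 — f₀ = ω₀/(2π) = 142.4 Hz.
Step 3 — Series Q: Q = ω₀L/R = 894.4·0.1/2670 = 0.0335.
Step 4 — Bandwidth: Δω = ω₀/Q = 2.67e+04 rad/s; BW = Δω/(2π) = 4249 Hz.

(a) f₀ = 142.4 Hz  (b) Q = 0.0335  (c) BW = 4249 Hz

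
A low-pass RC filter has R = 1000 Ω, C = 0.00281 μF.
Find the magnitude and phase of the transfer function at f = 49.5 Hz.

Step 1 — Angular frequency: ω = 2π·49.5 = 311 rad/s.
Step 2 — Transfer function: H(jω) = 1/(1 + jωRC).
Step 3 — Denominator: 1 + jωRC = 1 + j·311·1000·2.81e-09 = 1 + j0.000874.
Step 4 — H = 1 - j0.000874.
Step 5 — Magnitude: |H| = 1 (-0.0 dB); phase: φ = -0.1°.

|H| = 1 (-0.0 dB), φ = -0.1°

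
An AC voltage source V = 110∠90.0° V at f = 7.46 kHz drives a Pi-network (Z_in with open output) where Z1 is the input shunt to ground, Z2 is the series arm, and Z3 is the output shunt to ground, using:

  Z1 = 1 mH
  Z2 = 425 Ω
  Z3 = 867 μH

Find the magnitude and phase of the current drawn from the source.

Step 1 — Angular frequency: ω = 2π·f = 2π·7460 = 4.687e+04 rad/s.
Step 2 — Component impedances:
  Z1: Z = jωL = j·4.687e+04·0.001 = 0 + j46.87 Ω
  Z2: Z = R = 425 Ω
  Z3: Z = jωL = j·4.687e+04·0.000867 = 0 + j40.64 Ω
Step 3 — With open output, the series arm Z2 and the output shunt Z3 appear in series to ground: Z2 + Z3 = 425 + j40.64 Ω.
Step 4 — Parallel with input shunt Z1: Z_in = Z1 || (Z2 + Z3) = 4.959 + j45.85 Ω = 46.12∠83.8° Ω.
Step 5 — Source phasor: V = 110∠90.0° V = 0 + j110 V.
Step 6 — Ohm's law: I = V / Z_total = (0 + j110) / (4.959 + j45.85) = 2.371 + j0.2565 A.
Step 7 — Convert to polar: |I| = 2.385 A, ∠I = 6.2°.

I = 2.385∠6.2° A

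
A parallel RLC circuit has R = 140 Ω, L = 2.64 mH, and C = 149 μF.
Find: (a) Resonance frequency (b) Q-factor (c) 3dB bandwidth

Step 1 — Resonance: ω₀ = 1/√(LC) = 1/√(0.00264·0.000149) = 1594 rad/s.
Step 2 — f₀ = ω₀/(2π) = 253.8 Hz.
Step 3 — Parallel Q: Q = R/(ω₀L) = 140/(1594·0.00264) = 33.26.
Step 4 — Bandwidth: Δω = ω₀/Q = 47.94 rad/s; BW = Δω/(2π) = 7.63 Hz.

(a) f₀ = 253.8 Hz  (b) Q = 33.26  (c) BW = 7.63 Hz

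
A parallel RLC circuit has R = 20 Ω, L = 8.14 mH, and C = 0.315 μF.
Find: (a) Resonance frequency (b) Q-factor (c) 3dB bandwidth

Step 1 — Resonance: ω₀ = 1/√(LC) = 1/√(0.00814·3.15e-07) = 1.975e+04 rad/s.
Step 2 — f₀ = ω₀/(2π) = 3143 Hz.
Step 3 — Parallel Q: Q = R/(ω₀L) = 20/(1.975e+04·0.00814) = 0.1244.
Step 4 — Bandwidth: Δω = ω₀/Q = 1.587e+05 rad/s; BW = Δω/(2π) = 2.526e+04 Hz.

(a) f₀ = 3143 Hz  (b) Q = 0.1244  (c) BW = 2.526e+04 Hz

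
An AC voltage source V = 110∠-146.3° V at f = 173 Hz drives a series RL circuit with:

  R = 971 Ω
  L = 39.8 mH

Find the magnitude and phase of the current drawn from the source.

Step 1 — Angular frequency: ω = 2π·f = 2π·173 = 1087 rad/s.
Step 2 — Component impedances:
  R: Z = R = 971 Ω
  L: Z = jωL = j·1087·0.0398 = 0 + j43.26 Ω
Step 3 — Series combination: Z_total = R + L = 971 + j43.26 Ω = 972∠2.6° Ω.
Step 4 — Source phasor: V = 110∠-146.3° V = -91.51 - j61.03 V.
Step 5 — Ohm's law: I = V / Z_total = (-91.51 - j61.03) / (971 + j43.26) = -0.09686 - j0.05854 A.
Step 6 — Convert to polar: |I| = 0.1132 A, ∠I = -148.9°.

I = 0.1132∠-148.9° A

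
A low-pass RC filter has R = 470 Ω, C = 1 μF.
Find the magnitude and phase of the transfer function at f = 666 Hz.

Step 1 — Angular frequency: ω = 2π·666 = 4185 rad/s.
Step 2 — Transfer function: H(jω) = 1/(1 + jωRC).
Step 3 — Denominator: 1 + jωRC = 1 + j·4185·470·1e-06 = 1 + j1.967.
Step 4 — H = 0.2054 - j0.404.
Step 5 — Magnitude: |H| = 0.4532 (-6.9 dB); phase: φ = -63.0°.

|H| = 0.4532 (-6.9 dB), φ = -63.0°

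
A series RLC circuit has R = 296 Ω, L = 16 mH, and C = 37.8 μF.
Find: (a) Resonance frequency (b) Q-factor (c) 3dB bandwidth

Step 1 — Resonance: ω₀ = 1/√(LC) = 1/√(0.016·3.78e-05) = 1286 rad/s.
Step 2 — f₀ = ω₀/(2π) = 204.7 Hz.
Step 3 — Series Q: Q = ω₀L/R = 1286·0.016/296 = 0.06951.
Step 4 — Bandwidth: Δω = ω₀/Q = 1.85e+04 rad/s; BW = Δω/(2π) = 2944 Hz.

(a) f₀ = 204.7 Hz  (b) Q = 0.06951  (c) BW = 2944 Hz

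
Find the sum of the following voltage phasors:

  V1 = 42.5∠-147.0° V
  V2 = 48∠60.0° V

Step 1 — Convert each phasor to rectangular form:
  V1 = 42.5·(cos(-147.0°) + j·sin(-147.0°)) = -35.64 - j23.15 V
  V2 = 48·(cos(60.0°) + j·sin(60.0°)) = 24 + j41.57 V
Step 2 — Sum components: V_total = -11.64 + j18.42 V.
Step 3 — Convert to polar: |V_total| = 21.79 V, ∠V_total = 122.3°.

V_total = 21.79∠122.3° V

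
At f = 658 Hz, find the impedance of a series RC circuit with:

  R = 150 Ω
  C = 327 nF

Step 1 — Angular frequency: ω = 2π·f = 2π·658 = 4134 rad/s.
Step 2 — Component impedances:
  R: Z = R = 150 Ω
  C: Z = 1/(jωC) = -j/(ω·C) = 0 - j739.7 Ω
Step 3 — Series combination: Z_total = R + C = 150 - j739.7 Ω = 754.7∠-78.5° Ω.

Z = 150 - j739.7 Ω = 754.7∠-78.5° Ω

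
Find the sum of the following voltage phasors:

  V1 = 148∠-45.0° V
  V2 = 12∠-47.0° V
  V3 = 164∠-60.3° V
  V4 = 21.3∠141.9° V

Step 1 — Convert each phasor to rectangular form:
  V1 = 148·(cos(-45.0°) + j·sin(-45.0°)) = 104.7 - j104.7 V
  V2 = 12·(cos(-47.0°) + j·sin(-47.0°)) = 8.184 - j8.776 V
  V3 = 164·(cos(-60.3°) + j·sin(-60.3°)) = 81.26 - j142.5 V
  V4 = 21.3·(cos(141.9°) + j·sin(141.9°)) = -16.76 + j13.14 V
Step 2 — Sum components: V_total = 177.3 - j242.7 V.
Step 3 — Convert to polar: |V_total| = 300.6 V, ∠V_total = -53.9°.

V_total = 300.6∠-53.9° V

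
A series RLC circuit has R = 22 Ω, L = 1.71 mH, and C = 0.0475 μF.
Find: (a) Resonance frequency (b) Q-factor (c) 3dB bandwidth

Step 1 — Resonance: ω₀ = 1/√(LC) = 1/√(0.00171·4.75e-08) = 1.11e+05 rad/s.
Step 2 — f₀ = ω₀/(2π) = 1.766e+04 Hz.
Step 3 — Series Q: Q = ω₀L/R = 1.11e+05·0.00171/22 = 8.624.
Step 4 — Bandwidth: Δω = ω₀/Q = 1.287e+04 rad/s; BW = Δω/(2π) = 2048 Hz.

(a) f₀ = 1.766e+04 Hz  (b) Q = 8.624  (c) BW = 2048 Hz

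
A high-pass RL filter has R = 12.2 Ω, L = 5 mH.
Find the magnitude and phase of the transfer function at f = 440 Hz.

Step 1 — Angular frequency: ω = 2π·440 = 2765 rad/s.
Step 2 — Transfer function: H(jω) = jωL/(R + jωL).
Step 3 — Numerator jωL = j·13.82; denominator R + jωL = 12.2 + j13.82.
Step 4 — H = 0.5621 + j0.4961.
Step 5 — Magnitude: |H| = 0.7498 (-2.5 dB); phase: φ = 41.4°.

|H| = 0.7498 (-2.5 dB), φ = 41.4°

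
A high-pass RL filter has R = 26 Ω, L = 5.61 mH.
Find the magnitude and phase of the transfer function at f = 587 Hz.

Step 1 — Angular frequency: ω = 2π·587 = 3688 rad/s.
Step 2 — Transfer function: H(jω) = jωL/(R + jωL).
Step 3 — Numerator jωL = j·20.69; denominator R + jωL = 26 + j20.69.
Step 4 — H = 0.3877 + j0.4872.
Step 5 — Magnitude: |H| = 0.6227 (-4.1 dB); phase: φ = 51.5°.

|H| = 0.6227 (-4.1 dB), φ = 51.5°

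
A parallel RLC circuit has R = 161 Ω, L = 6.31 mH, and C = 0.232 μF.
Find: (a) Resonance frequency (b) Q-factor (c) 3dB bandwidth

Step 1 — Resonance: ω₀ = 1/√(LC) = 1/√(0.00631·2.32e-07) = 2.614e+04 rad/s.
Step 2 — f₀ = ω₀/(2π) = 4160 Hz.
Step 3 — Parallel Q: Q = R/(ω₀L) = 161/(2.614e+04·0.00631) = 0.9762.
Step 4 — Bandwidth: Δω = ω₀/Q = 2.677e+04 rad/s; BW = Δω/(2π) = 4261 Hz.

(a) f₀ = 4160 Hz  (b) Q = 0.9762  (c) BW = 4261 Hz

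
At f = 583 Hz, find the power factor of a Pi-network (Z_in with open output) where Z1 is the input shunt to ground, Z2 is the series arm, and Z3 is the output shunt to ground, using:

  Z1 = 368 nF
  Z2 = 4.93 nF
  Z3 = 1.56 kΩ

Step 1 — Angular frequency: ω = 2π·f = 2π·583 = 3663 rad/s.
Step 2 — Component impedances:
  Z1: Z = 1/(jωC) = -j/(ω·C) = 0 - j741.8 Ω
  Z2: Z = 1/(jωC) = -j/(ω·C) = 0 - j5.537e+04 Ω
  Z3: Z = R = 1560 Ω
Step 3 — With open output, the series arm Z2 and the output shunt Z3 appear in series to ground: Z2 + Z3 = 1560 - j5.537e+04 Ω.
Step 4 — Parallel with input shunt Z1: Z_in = Z1 || (Z2 + Z3) = 0.2724 - j732 Ω = 732∠-90.0° Ω.
Step 5 — Power factor: PF = cos(φ) = Re(Z)/|Z| = 0.2724/732 = 0.0003721.
Step 6 — Type: Im(Z) = -732 ⇒ leading (phase φ = -90.0°).

PF = 0.0003721 (leading, φ = -90.0°)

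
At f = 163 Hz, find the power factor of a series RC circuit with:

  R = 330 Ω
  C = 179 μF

Step 1 — Angular frequency: ω = 2π·f = 2π·163 = 1024 rad/s.
Step 2 — Component impedances:
  R: Z = R = 330 Ω
  C: Z = 1/(jωC) = -j/(ω·C) = 0 - j5.455 Ω
Step 3 — Series combination: Z_total = R + C = 330 - j5.455 Ω = 330∠-0.9° Ω.
Step 4 — Power factor: PF = cos(φ) = Re(Z)/|Z| = 330/330.045 = 0.9999.
Step 5 — Type: Im(Z) = -5.455 ⇒ leading (phase φ = -0.9°).

PF = 0.9999 (leading, φ = -0.9°)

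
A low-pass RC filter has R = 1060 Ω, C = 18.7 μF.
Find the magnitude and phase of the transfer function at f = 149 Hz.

Step 1 — Angular frequency: ω = 2π·149 = 936.2 rad/s.
Step 2 — Transfer function: H(jω) = 1/(1 + jωRC).
Step 3 — Denominator: 1 + jωRC = 1 + j·936.2·1060·1.87e-05 = 1 + j18.56.
Step 4 — H = 0.002895 - j0.05373.
Step 5 — Magnitude: |H| = 0.05381 (-25.4 dB); phase: φ = -86.9°.

|H| = 0.05381 (-25.4 dB), φ = -86.9°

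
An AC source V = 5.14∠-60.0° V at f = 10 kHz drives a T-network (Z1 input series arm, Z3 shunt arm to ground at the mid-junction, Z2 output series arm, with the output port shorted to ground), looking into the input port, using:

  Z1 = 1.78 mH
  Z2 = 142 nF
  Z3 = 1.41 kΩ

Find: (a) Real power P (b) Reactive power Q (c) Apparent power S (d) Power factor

Step 1 — Angular frequency: ω = 2π·f = 2π·1e+04 = 6.283e+04 rad/s.
Step 2 — Component impedances:
  Z1: Z = jωL = j·6.283e+04·0.00178 = 0 + j111.8 Ω
  Z2: Z = 1/(jωC) = -j/(ω·C) = 0 - j112.1 Ω
  Z3: Z = R = 1410 Ω
Step 3 — With the output port shorted to ground, the output series arm Z2 runs from the junction to ground; the shunt arm Z3 also runs from the junction to ground. They appear in parallel: Z3 || Z2 = 8.853 - j111.4 Ω.
Step 4 — Series with input arm Z1: Z_in = Z1 + (Z3 || Z2) = 8.853 + j0.4635 Ω = 8.866∠3.0° Ω.
Step 5 — Source phasor: V = 5.14∠-60.0° V = 2.57 - j4.451 V.
Step 6 — Current: I = V / Z = 0.2632 - j0.5166 A = 0.5798∠-63.0° A.
Step 7 — Complex power: S = V·I* = 2.976 + j0.1558 VA.
Step 8 — Real power: P = Re(S) = 2.976 W.
Step 9 — Reactive power: Q = Im(S) = 0.1558 VAR.
Step 10 — Apparent power: |S| = 2.98 VA.
Step 11 — Power factor: PF = P/|S| = 0.9986 (lagging).

(a) P = 2.976 W  (b) Q = 0.1558 VAR  (c) S = 2.98 VA  (d) PF = 0.9986 (lagging)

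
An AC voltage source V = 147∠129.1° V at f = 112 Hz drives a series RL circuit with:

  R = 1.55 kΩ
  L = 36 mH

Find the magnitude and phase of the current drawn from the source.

Step 1 — Angular frequency: ω = 2π·f = 2π·112 = 703.7 rad/s.
Step 2 — Component impedances:
  R: Z = R = 1550 Ω
  L: Z = jωL = j·703.7·0.036 = 0 + j25.33 Ω
Step 3 — Series combination: Z_total = R + L = 1550 + j25.33 Ω = 1550∠0.9° Ω.
Step 4 — Source phasor: V = 147∠129.1° V = -92.71 + j114.1 V.
Step 5 — Ohm's law: I = V / Z_total = (-92.71 + j114.1) / (1550 + j25.33) = -0.05859 + j0.07456 A.
Step 6 — Convert to polar: |I| = 0.09483 A, ∠I = 128.2°.

I = 0.09483∠128.2° A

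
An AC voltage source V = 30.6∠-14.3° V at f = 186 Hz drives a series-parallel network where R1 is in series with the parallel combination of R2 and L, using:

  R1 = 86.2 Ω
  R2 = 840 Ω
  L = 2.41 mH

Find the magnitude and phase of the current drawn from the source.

Step 1 — Angular frequency: ω = 2π·f = 2π·186 = 1169 rad/s.
Step 2 — Component impedances:
  R1: Z = R = 86.2 Ω
  R2: Z = R = 840 Ω
  L: Z = jωL = j·1169·0.00241 = 0 + j2.817 Ω
Step 3 — Parallel branch: R2 || L = 1/(1/R2 + 1/L) = 0.009444 + j2.816 Ω.
Step 4 — Series with R1: Z_total = R1 + (R2 || L) = 86.21 + j2.816 Ω = 86.26∠1.9° Ω.
Step 5 — Source phasor: V = 30.6∠-14.3° V = 29.65 - j7.558 V.
Step 6 — Ohm's law: I = V / Z_total = (29.65 - j7.558) / (86.21 + j2.816) = 0.3407 - j0.0988 A.
Step 7 — Convert to polar: |I| = 0.3548 A, ∠I = -16.2°.

I = 0.3548∠-16.2° A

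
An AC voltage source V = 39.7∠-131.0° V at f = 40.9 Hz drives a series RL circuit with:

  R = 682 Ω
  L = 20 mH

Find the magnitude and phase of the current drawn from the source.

Step 1 — Angular frequency: ω = 2π·f = 2π·40.9 = 257 rad/s.
Step 2 — Component impedances:
  R: Z = R = 682 Ω
  L: Z = jωL = j·257·0.02 = 0 + j5.14 Ω
Step 3 — Series combination: Z_total = R + L = 682 + j5.14 Ω = 682∠0.4° Ω.
Step 4 — Source phasor: V = 39.7∠-131.0° V = -26.05 - j29.96 V.
Step 5 — Ohm's law: I = V / Z_total = (-26.05 - j29.96) / (682 + j5.14) = -0.03852 - j0.04364 A.
Step 6 — Convert to polar: |I| = 0.05821 A, ∠I = -131.4°.

I = 0.05821∠-131.4° A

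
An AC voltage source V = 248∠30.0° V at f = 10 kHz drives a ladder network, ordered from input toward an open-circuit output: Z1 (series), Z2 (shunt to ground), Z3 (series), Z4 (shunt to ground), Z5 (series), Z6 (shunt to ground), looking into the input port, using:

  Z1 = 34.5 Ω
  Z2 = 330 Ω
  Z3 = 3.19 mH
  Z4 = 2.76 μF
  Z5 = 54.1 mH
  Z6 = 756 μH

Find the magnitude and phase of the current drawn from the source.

Step 1 — Angular frequency: ω = 2π·f = 2π·1e+04 = 6.283e+04 rad/s.
Step 2 — Component impedances:
  Z1: Z = R = 34.5 Ω
  Z2: Z = R = 330 Ω
  Z3: Z = jωL = j·6.283e+04·0.00319 = 0 + j200.4 Ω
  Z4: Z = 1/(jωC) = -j/(ω·C) = 0 - j5.766 Ω
  Z5: Z = jωL = j·6.283e+04·0.0541 = 0 + j3399 Ω
  Z6: Z = jωL = j·6.283e+04·0.000756 = 0 + j47.5 Ω
Step 3 — Ladder network (open output): work backward from the far end, alternating series and parallel combinations. Z_in = 119.7 + j144.4 Ω = 187.6∠50.3° Ω.
Step 4 — Source phasor: V = 248∠30.0° V = 214.8 + j124 V.
Step 5 — Ohm's law: I = V / Z_total = (214.8 + j124) / (119.7 + j144.4) = 1.24 - j0.4598 A.
Step 6 — Convert to polar: |I| = 1.322 A, ∠I = -20.3°.

I = 1.322∠-20.3° A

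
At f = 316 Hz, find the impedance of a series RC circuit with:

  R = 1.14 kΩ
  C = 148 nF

Step 1 — Angular frequency: ω = 2π·f = 2π·316 = 1985 rad/s.
Step 2 — Component impedances:
  R: Z = R = 1140 Ω
  C: Z = 1/(jωC) = -j/(ω·C) = 0 - j3403 Ω
Step 3 — Series combination: Z_total = R + C = 1140 - j3403 Ω = 3589∠-71.5° Ω.

Z = 1140 - j3403 Ω = 3589∠-71.5° Ω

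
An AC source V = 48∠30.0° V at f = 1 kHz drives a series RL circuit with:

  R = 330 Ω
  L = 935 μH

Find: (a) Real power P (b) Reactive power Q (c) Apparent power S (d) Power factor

Step 1 — Angular frequency: ω = 2π·f = 2π·1000 = 6283 rad/s.
Step 2 — Component impedances:
  R: Z = R = 330 Ω
  L: Z = jωL = j·6283·0.000935 = 0 + j5.875 Ω
Step 3 — Series combination: Z_total = R + L = 330 + j5.875 Ω = 330.1∠1.0° Ω.
Step 4 — Source phasor: V = 48∠30.0° V = 41.57 + j24 V.
Step 5 — Current: I = V / Z = 0.1272 + j0.07046 A = 0.1454∠29.0° A.
Step 6 — Complex power: S = V·I* = 6.98 + j0.1243 VA.
Step 7 — Real power: P = Re(S) = 6.98 W.
Step 8 — Reactive power: Q = Im(S) = 0.1243 VAR.
Step 9 — Apparent power: |S| = 6.981 VA.
Step 10 — Power factor: PF = P/|S| = 0.9998 (lagging).

(a) P = 6.98 W  (b) Q = 0.1243 VAR  (c) S = 6.981 VA  (d) PF = 0.9998 (lagging)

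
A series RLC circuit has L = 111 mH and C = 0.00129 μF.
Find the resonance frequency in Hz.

Step 1 — Resonance condition Im(Z)=0 gives ω₀ = 1/√(LC).
Step 2 — ω₀ = 1/√(0.111·1.29e-09) = 8.357e+04 rad/s.
Step 3 — f₀ = ω₀/(2π) = 1.33e+04 Hz.

f₀ = 1.33e+04 Hz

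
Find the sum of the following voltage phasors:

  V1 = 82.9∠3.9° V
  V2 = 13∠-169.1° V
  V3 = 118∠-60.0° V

Step 1 — Convert each phasor to rectangular form:
  V1 = 82.9·(cos(3.9°) + j·sin(3.9°)) = 82.71 + j5.638 V
  V2 = 13·(cos(-169.1°) + j·sin(-169.1°)) = -12.77 - j2.458 V
  V3 = 118·(cos(-60.0°) + j·sin(-60.0°)) = 59 - j102.2 V
Step 2 — Sum components: V_total = 128.9 - j99.01 V.
Step 3 — Convert to polar: |V_total| = 162.6 V, ∠V_total = -37.5°.

V_total = 162.6∠-37.5° V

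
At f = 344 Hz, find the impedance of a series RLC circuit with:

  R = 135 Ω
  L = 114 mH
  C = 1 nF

Step 1 — Angular frequency: ω = 2π·f = 2π·344 = 2161 rad/s.
Step 2 — Component impedances:
  R: Z = R = 135 Ω
  L: Z = jωL = j·2161·0.114 = 0 + j246.4 Ω
  C: Z = 1/(jωC) = -j/(ω·C) = 0 - j4.627e+05 Ω
Step 3 — Series combination: Z_total = R + L + C = 135 - j4.624e+05 Ω = 4.624e+05∠-90.0° Ω.

Z = 135 - j4.624e+05 Ω = 4.624e+05∠-90.0° Ω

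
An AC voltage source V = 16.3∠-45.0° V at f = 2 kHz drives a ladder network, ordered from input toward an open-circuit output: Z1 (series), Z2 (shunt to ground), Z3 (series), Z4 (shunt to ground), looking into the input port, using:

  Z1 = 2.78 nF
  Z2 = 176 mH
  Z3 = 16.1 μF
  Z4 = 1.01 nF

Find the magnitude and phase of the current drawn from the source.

Step 1 — Angular frequency: ω = 2π·f = 2π·2000 = 1.257e+04 rad/s.
Step 2 — Component impedances:
  Z1: Z = 1/(jωC) = -j/(ω·C) = 0 - j2.862e+04 Ω
  Z2: Z = jωL = j·1.257e+04·0.176 = 0 + j2212 Ω
  Z3: Z = 1/(jωC) = -j/(ω·C) = 0 - j4.943 Ω
  Z4: Z = 1/(jωC) = -j/(ω·C) = 0 - j7.879e+04 Ω
Step 3 — Ladder network (open output): work backward from the far end, alternating series and parallel combinations. Z_in = 0 - j2.635e+04 Ω = 2.635e+04∠-90.0° Ω.
Step 4 — Source phasor: V = 16.3∠-45.0° V = 11.53 - j11.53 V.
Step 5 — Ohm's law: I = V / Z_total = (11.53 - j11.53) / (0 - j2.635e+04) = 0.0004374 + j0.0004374 A.
Step 6 — Convert to polar: |I| = 0.0006186 A, ∠I = 45.0°.

I = 0.0006186∠45.0° A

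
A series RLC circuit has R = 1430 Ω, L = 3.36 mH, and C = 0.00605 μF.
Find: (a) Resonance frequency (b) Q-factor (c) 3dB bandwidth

Step 1 — Resonance condition Im(Z)=0 gives ω₀ = 1/√(LC).
Step 2 — ω₀ = 1/√(0.00336·6.05e-09) = 2.218e+05 rad/s.
Step 3 — f₀ = ω₀/(2π) = 3.53e+04 Hz.
Step 4 — Series Q: Q = ω₀L/R = 2.218e+05·0.00336/1430 = 0.5211.
Step 5 — 3dB bandwidth: Δω = ω₀/Q = 4.256e+05 rad/s; BW = Δω/(2π) = 6.774e+04 Hz.

(a) f₀ = 3.53e+04 Hz  (b) Q = 0.5211  (c) BW = 6.774e+04 Hz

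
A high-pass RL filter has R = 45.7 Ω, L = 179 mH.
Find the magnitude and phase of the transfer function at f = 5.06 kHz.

Step 1 — Angular frequency: ω = 2π·5060 = 3.179e+04 rad/s.
Step 2 — Transfer function: H(jω) = jωL/(R + jωL).
Step 3 — Numerator jωL = j·5691; denominator R + jωL = 45.7 + j5691.
Step 4 — H = 0.9999 + j0.00803.
Step 5 — Magnitude: |H| = 1 (-0.0 dB); phase: φ = 0.5°.

|H| = 1 (-0.0 dB), φ = 0.5°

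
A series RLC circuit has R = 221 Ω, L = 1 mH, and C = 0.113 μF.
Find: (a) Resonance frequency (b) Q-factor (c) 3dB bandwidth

Step 1 — Resonance: ω₀ = 1/√(LC) = 1/√(0.001·1.13e-07) = 9.407e+04 rad/s.
Step 2 — f₀ = ω₀/(2π) = 1.497e+04 Hz.
Step 3 — Series Q: Q = ω₀L/R = 9.407e+04·0.001/221 = 0.4257.
Step 4 — Bandwidth: Δω = ω₀/Q = 2.21e+05 rad/s; BW = Δω/(2π) = 3.517e+04 Hz.

(a) f₀ = 1.497e+04 Hz  (b) Q = 0.4257  (c) BW = 3.517e+04 Hz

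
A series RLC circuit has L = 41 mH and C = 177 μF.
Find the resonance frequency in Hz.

Step 1 — Resonance condition Im(Z)=0 gives ω₀ = 1/√(LC).
Step 2 — ω₀ = 1/√(0.041·0.000177) = 371.2 rad/s.
Step 3 — f₀ = ω₀/(2π) = 59.08 Hz.

f₀ = 59.08 Hz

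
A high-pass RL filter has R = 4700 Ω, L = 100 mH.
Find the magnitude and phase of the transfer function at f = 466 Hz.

Step 1 — Angular frequency: ω = 2π·466 = 2928 rad/s.
Step 2 — Transfer function: H(jω) = jωL/(R + jωL).
Step 3 — Numerator jωL = j·292.8; denominator R + jωL = 4700 + j292.8.
Step 4 — H = 0.003866 + j0.06206.
Step 5 — Magnitude: |H| = 0.06218 (-24.1 dB); phase: φ = 86.4°.

|H| = 0.06218 (-24.1 dB), φ = 86.4°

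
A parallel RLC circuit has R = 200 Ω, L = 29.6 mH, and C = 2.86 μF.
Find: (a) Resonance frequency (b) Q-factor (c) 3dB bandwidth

Step 1 — Resonance: ω₀ = 1/√(LC) = 1/√(0.0296·2.86e-06) = 3437 rad/s.
Step 2 — f₀ = ω₀/(2π) = 547 Hz.
Step 3 — Parallel Q: Q = R/(ω₀L) = 200/(3437·0.0296) = 1.966.
Step 4 — Bandwidth: Δω = ω₀/Q = 1748 rad/s; BW = Δω/(2π) = 278.2 Hz.

(a) f₀ = 547 Hz  (b) Q = 1.966  (c) BW = 278.2 Hz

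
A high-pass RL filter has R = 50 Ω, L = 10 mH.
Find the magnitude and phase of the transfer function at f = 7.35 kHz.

Step 1 — Angular frequency: ω = 2π·7350 = 4.618e+04 rad/s.
Step 2 — Transfer function: H(jω) = jωL/(R + jωL).
Step 3 — Numerator jωL = j·461.8; denominator R + jωL = 50 + j461.8.
Step 4 — H = 0.9884 + j0.107.
Step 5 — Magnitude: |H| = 0.9942 (-0.1 dB); phase: φ = 6.2°.

|H| = 0.9942 (-0.1 dB), φ = 6.2°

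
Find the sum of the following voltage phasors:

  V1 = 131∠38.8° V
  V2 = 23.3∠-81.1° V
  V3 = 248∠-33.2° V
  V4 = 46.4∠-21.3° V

Step 1 — Convert each phasor to rectangular form:
  V1 = 131·(cos(38.8°) + j·sin(38.8°)) = 102.1 + j82.09 V
  V2 = 23.3·(cos(-81.1°) + j·sin(-81.1°)) = 3.605 - j23.02 V
  V3 = 248·(cos(-33.2°) + j·sin(-33.2°)) = 207.5 - j135.8 V
  V4 = 46.4·(cos(-21.3°) + j·sin(-21.3°)) = 43.23 - j16.85 V
Step 2 — Sum components: V_total = 356.4 - j93.58 V.
Step 3 — Convert to polar: |V_total| = 368.5 V, ∠V_total = -14.7°.

V_total = 368.5∠-14.7° V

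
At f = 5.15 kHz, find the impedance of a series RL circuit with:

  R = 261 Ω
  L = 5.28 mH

Step 1 — Angular frequency: ω = 2π·f = 2π·5150 = 3.236e+04 rad/s.
Step 2 — Component impedances:
  R: Z = R = 261 Ω
  L: Z = jωL = j·3.236e+04·0.00528 = 0 + j170.9 Ω
Step 3 — Series combination: Z_total = R + L = 261 + j170.9 Ω = 311.9∠33.2° Ω.

Z = 261 + j170.9 Ω = 311.9∠33.2° Ω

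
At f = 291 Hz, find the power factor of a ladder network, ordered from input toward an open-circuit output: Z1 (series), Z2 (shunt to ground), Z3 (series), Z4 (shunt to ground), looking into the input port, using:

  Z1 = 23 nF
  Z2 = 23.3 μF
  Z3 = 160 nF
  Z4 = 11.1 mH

Step 1 — Angular frequency: ω = 2π·f = 2π·291 = 1828 rad/s.
Step 2 — Component impedances:
  Z1: Z = 1/(jωC) = -j/(ω·C) = 0 - j2.378e+04 Ω
  Z2: Z = 1/(jωC) = -j/(ω·C) = 0 - j23.47 Ω
  Z3: Z = 1/(jωC) = -j/(ω·C) = 0 - j3418 Ω
  Z4: Z = jωL = j·1828·0.0111 = 0 + j20.3 Ω
Step 3 — Ladder network (open output): work backward from the far end, alternating series and parallel combinations. Z_in = 0 - j2.38e+04 Ω = 2.38e+04∠-90.0° Ω.
Step 4 — Power factor: PF = cos(φ) = Re(Z)/|Z| = 0/2.38e+04 = 0.
Step 5 — Type: Im(Z) = -2.38e+04 ⇒ leading (phase φ = -90.0°).

PF = 0 (leading, φ = -90.0°)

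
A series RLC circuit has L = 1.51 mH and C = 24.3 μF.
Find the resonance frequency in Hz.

Step 1 — Resonance condition Im(Z)=0 gives ω₀ = 1/√(LC).
Step 2 — ω₀ = 1/√(0.00151·2.43e-05) = 5220 rad/s.
Step 3 — f₀ = ω₀/(2π) = 830.9 Hz.

f₀ = 830.9 Hz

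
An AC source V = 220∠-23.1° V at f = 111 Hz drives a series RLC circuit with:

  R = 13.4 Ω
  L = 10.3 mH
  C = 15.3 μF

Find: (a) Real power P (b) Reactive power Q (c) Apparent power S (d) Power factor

Step 1 — Angular frequency: ω = 2π·f = 2π·111 = 697.4 rad/s.
Step 2 — Component impedances:
  R: Z = R = 13.4 Ω
  L: Z = jωL = j·697.4·0.0103 = 0 + j7.184 Ω
  C: Z = 1/(jωC) = -j/(ω·C) = 0 - j93.71 Ω
Step 3 — Series combination: Z_total = R + L + C = 13.4 - j86.53 Ω = 87.56∠-81.2° Ω.
Step 4 — Source phasor: V = 220∠-23.1° V = 202.4 - j86.31 V.
Step 5 — Current: I = V / Z = 1.328 + j2.133 A = 2.513∠58.1° A.
Step 6 — Complex power: S = V·I* = 84.59 - j546.2 VA.
Step 7 — Real power: P = Re(S) = 84.59 W.
Step 8 — Reactive power: Q = Im(S) = -546.2 VAR.
Step 9 — Apparent power: |S| = 552.8 VA.
Step 10 — Power factor: PF = P/|S| = 0.153 (leading).

(a) P = 84.59 W  (b) Q = -546.2 VAR  (c) S = 552.8 VA  (d) PF = 0.153 (leading)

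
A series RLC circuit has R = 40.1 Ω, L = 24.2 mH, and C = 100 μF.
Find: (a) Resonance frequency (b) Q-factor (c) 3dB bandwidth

Step 1 — Resonance condition Im(Z)=0 gives ω₀ = 1/√(LC).
Step 2 — ω₀ = 1/√(0.0242·0.0001) = 642.8 rad/s.
Step 3 — f₀ = ω₀/(2π) = 102.3 Hz.
Step 4 — Series Q: Q = ω₀L/R = 642.8·0.0242/40.1 = 0.3879.
Step 5 — 3dB bandwidth: Δω = ω₀/Q = 1657 rad/s; BW = Δω/(2π) = 263.7 Hz.

(a) f₀ = 102.3 Hz  (b) Q = 0.3879  (c) BW = 263.7 Hz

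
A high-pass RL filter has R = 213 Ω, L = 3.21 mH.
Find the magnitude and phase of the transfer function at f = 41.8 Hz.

Step 1 — Angular frequency: ω = 2π·41.8 = 262.6 rad/s.
Step 2 — Transfer function: H(jω) = jωL/(R + jωL).
Step 3 — Numerator jωL = j·0.8431; denominator R + jωL = 213 + j0.8431.
Step 4 — H = 1.567e-05 + j0.003958.
Step 5 — Magnitude: |H| = 0.003958 (-48.1 dB); phase: φ = 89.8°.

|H| = 0.003958 (-48.1 dB), φ = 89.8°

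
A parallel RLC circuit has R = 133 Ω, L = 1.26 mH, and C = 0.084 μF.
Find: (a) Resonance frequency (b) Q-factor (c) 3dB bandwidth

Step 1 — Resonance: ω₀ = 1/√(LC) = 1/√(0.00126·8.4e-08) = 9.72e+04 rad/s.
Step 2 — f₀ = ω₀/(2π) = 1.547e+04 Hz.
Step 3 — Parallel Q: Q = R/(ω₀L) = 133/(9.72e+04·0.00126) = 1.086.
Step 4 — Bandwidth: Δω = ω₀/Q = 8.951e+04 rad/s; BW = Δω/(2π) = 1.425e+04 Hz.

(a) f₀ = 1.547e+04 Hz  (b) Q = 1.086  (c) BW = 1.425e+04 Hz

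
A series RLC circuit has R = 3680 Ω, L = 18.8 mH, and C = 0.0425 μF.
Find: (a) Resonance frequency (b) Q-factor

Step 1 — Resonance condition Im(Z)=0 gives ω₀ = 1/√(LC).
Step 2 — ω₀ = 1/√(0.0188·4.25e-08) = 3.538e+04 rad/s.
Step 3 — f₀ = ω₀/(2π) = 5630 Hz.
Step 4 — Series Q: Q = ω₀L/R = 3.538e+04·0.0188/3680 = 0.1807.

(a) f₀ = 5630 Hz  (b) Q = 0.1807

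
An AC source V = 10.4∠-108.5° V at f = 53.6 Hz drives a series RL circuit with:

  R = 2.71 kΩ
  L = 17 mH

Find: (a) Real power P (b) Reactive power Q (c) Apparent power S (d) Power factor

Step 1 — Angular frequency: ω = 2π·f = 2π·53.6 = 336.8 rad/s.
Step 2 — Component impedances:
  R: Z = R = 2710 Ω
  L: Z = jωL = j·336.8·0.017 = 0 + j5.725 Ω
Step 3 — Series combination: Z_total = R + L = 2710 + j5.725 Ω = 2710∠0.1° Ω.
Step 4 — Source phasor: V = 10.4∠-108.5° V = -3.3 - j9.863 V.
Step 5 — Current: I = V / Z = -0.001225 - j0.003637 A = 0.003838∠-108.6° A.
Step 6 — Complex power: S = V·I* = 0.03991 + j8.432e-05 VA.
Step 7 — Real power: P = Re(S) = 0.03991 W.
Step 8 — Reactive power: Q = Im(S) = 8.432e-05 VAR.
Step 9 — Apparent power: |S| = 0.03991 VA.
Step 10 — Power factor: PF = P/|S| = 1 (lagging).

(a) P = 0.03991 W  (b) Q = 8.432e-05 VAR  (c) S = 0.03991 VA  (d) PF = 1 (lagging)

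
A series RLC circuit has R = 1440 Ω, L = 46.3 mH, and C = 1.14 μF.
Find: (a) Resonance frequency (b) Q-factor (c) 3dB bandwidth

Step 1 — Resonance condition Im(Z)=0 gives ω₀ = 1/√(LC).
Step 2 — ω₀ = 1/√(0.0463·1.14e-06) = 4353 rad/s.
Step 3 — f₀ = ω₀/(2π) = 692.8 Hz.
Step 4 — Series Q: Q = ω₀L/R = 4353·0.0463/1440 = 0.14.
Step 5 — 3dB bandwidth: Δω = ω₀/Q = 3.11e+04 rad/s; BW = Δω/(2π) = 4950 Hz.

(a) f₀ = 692.8 Hz  (b) Q = 0.14  (c) BW = 4950 Hz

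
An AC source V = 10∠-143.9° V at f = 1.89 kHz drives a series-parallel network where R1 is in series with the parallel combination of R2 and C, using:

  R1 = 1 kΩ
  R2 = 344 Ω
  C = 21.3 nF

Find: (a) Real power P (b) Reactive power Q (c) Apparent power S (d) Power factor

Step 1 — Angular frequency: ω = 2π·f = 2π·1890 = 1.188e+04 rad/s.
Step 2 — Component impedances:
  R1: Z = R = 1000 Ω
  R2: Z = R = 344 Ω
  C: Z = 1/(jωC) = -j/(ω·C) = 0 - j3953 Ω
Step 3 — Parallel branch: R2 || C = 1/(1/R2 + 1/C) = 341.4 - j29.71 Ω.
Step 4 — Series with R1: Z_total = R1 + (R2 || C) = 1341 - j29.71 Ω = 1342∠-1.3° Ω.
Step 5 — Source phasor: V = 10∠-143.9° V = -8.08 - j5.892 V.
Step 6 — Current: I = V / Z = -0.005923 - j0.004524 A = 0.007453∠-142.6° A.
Step 7 — Complex power: S = V·I* = 0.07451 - j0.00165 VA.
Step 8 — Real power: P = Re(S) = 0.07451 W.
Step 9 — Reactive power: Q = Im(S) = -0.00165 VAR.
Step 10 — Apparent power: |S| = 0.07453 VA.
Step 11 — Power factor: PF = P/|S| = 0.9998 (leading).

(a) P = 0.07451 W  (b) Q = -0.00165 VAR  (c) S = 0.07453 VA  (d) PF = 0.9998 (leading)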